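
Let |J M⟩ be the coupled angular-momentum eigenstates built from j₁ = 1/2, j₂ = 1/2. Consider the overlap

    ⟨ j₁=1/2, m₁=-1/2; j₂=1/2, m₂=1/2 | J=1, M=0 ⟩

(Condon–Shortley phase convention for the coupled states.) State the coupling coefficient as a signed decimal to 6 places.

+0.707107  (= +√(1/2))

triangle: 0!*1!*1!/3! = 1/6
(j±m)!: 0!*1!*1!*0!*1!*1! = 1
prefactor² = (2J+1)*Δ*N² = 1/2
  k=0: +1/(0!*0!*1!*1!*0!*0!) = 1
Σ = 1  ⇒  CG² = 1/2*1² = 1/2
CG = +√(1/2) = +0.707107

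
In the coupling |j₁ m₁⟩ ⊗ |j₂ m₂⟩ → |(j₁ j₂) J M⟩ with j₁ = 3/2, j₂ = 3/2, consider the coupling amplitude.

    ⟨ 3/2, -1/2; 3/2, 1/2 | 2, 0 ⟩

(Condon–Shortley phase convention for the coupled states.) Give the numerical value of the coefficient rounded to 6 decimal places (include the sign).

−√(1/4) = -0.500000

triangle: 1!*2!*2!/6! = 4/720
(j±m)!: 1!*2!*2!*1!*2!*2! = 16
prefactor² = (2J+1)*Δ*N² = 4/9
  k=0: +1/(0!*1!*2!*2!*0!*0!) = 1/4
  k=1: −1/(1!*0!*1!*1!*1!*1!) = -1
Σ = -3/4  ⇒  CG² = 4/9*(-3/4)² = 1/4
CG = −√(1/4) = -0.500000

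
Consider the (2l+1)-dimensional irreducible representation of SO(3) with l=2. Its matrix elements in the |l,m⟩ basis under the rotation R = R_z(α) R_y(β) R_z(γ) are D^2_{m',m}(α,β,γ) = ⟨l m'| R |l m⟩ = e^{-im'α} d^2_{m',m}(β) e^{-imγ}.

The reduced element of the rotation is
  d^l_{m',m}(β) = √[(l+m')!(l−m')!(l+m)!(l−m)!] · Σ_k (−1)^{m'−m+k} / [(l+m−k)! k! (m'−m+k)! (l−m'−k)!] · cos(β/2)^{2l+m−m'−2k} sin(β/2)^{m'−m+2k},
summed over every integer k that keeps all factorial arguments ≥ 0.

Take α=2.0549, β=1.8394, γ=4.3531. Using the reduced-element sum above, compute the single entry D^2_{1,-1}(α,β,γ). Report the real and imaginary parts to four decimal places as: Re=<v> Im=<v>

First d^2_{1,-1}(β=1.8394), then the phase factors e^{-i(1)α} and e^{-i(-1)γ}:
c=cos(1.839400/2)=0.606059, s=sin(1.839400/2)=0.795420; N=√[6·1·1·6]=6.000000
k∈{0,1} keeps every argument non-negative
  k=0: (−1)^2·6.0000/(2)·0.6061^2·0.7954^2 = +0.697178
  k=1: (−1)^3·6.0000/(6)·0.6061^0·0.7954^4 = -0.400300
d^2_{1,-1}(1.8394) = +0.697178 -0.400300 = +0.296878
Attach z-rotation phases: D = e^{-i(1)(2.0549)}·(+0.296878)·e^{-i(-1)(4.3531)} = -0.197404+0.221739i

Re=-0.1974 Im=0.2217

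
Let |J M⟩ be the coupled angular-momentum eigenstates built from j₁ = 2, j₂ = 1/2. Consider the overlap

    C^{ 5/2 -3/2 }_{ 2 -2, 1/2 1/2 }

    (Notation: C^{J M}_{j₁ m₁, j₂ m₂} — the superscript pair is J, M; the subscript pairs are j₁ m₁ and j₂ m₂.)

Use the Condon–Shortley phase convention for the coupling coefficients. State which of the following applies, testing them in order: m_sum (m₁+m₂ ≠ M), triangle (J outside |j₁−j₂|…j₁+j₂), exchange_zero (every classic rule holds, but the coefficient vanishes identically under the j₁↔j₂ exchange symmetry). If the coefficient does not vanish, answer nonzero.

nonzero

m-sum: m₁+m₂ = -2+1/2 = -3/2, M = -3/2  ✓
triangle: |j₁−j₂| = 3/2 ≤ J = 5/2 ≤ j₁+j₂ = 5/2  ✓
exchange: j₁≠j₂ or m₁≠m₂ — the exchange symmetry imposes no constraint here
value check: CG = +√(1/5) = +0.447214 ≠ 0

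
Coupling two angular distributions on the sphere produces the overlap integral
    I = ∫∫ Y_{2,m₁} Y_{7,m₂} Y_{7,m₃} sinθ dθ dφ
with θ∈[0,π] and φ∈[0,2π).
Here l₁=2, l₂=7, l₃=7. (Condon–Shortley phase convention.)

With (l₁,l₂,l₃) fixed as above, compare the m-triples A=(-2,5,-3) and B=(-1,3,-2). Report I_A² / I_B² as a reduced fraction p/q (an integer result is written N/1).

792/625

Shared (l₁,l₂,l₃)=(2,7,7): N and (l;000)² cancel in I_A²/I_B².
A: Δ = 2!·2!·12!/17! = 1/185640; Racah Σ t=2..2: t=2:+1/29030400 = 1/29030400; ⇒ 3j(2 7 7; -2 5 -3)² = 99/7735, sgn +1
B: Δ = 2!·2!·12!/17! = 1/185640; Racah Σ t=1..2: t=1:−1/4354560 t=2:+1/1935360 = 1/3483648; ⇒ 3j(2 7 7; -1 3 -2)² = 125/12376, sgn -1
I_A²/I_B² = (99/7735)/(125/12376) = 792/625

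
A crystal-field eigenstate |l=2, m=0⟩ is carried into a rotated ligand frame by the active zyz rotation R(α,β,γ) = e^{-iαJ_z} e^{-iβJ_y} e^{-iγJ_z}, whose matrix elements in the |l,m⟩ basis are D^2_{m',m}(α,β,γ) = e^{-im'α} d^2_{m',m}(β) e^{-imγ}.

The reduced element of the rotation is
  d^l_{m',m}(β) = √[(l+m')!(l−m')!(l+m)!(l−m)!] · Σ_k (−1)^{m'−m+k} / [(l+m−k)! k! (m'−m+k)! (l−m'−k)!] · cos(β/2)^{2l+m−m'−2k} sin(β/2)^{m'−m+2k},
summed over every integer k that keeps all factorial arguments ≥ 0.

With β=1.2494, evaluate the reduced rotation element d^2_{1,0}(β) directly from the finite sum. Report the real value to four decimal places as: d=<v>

d=-0.3671

d^2_{1,0}(β=1.2494) via the finite sum:
With c≡cos(β/2)=0.811139 and s≡sin(β/2)=0.584854, N=[6·1·2·2]^{1/2}=4.898979
k∈{0,1} keeps every argument non-negative
  k=0: (−1)^1·4.8990/(2)·0.8111^3·0.5849^1 = -0.764554
  k=1: (−1)^2·4.8990/(2)·0.8111^1·0.5849^3 = +0.397478
d^2_{1,0}(1.2494) = -0.764554 +0.397478 = -0.367076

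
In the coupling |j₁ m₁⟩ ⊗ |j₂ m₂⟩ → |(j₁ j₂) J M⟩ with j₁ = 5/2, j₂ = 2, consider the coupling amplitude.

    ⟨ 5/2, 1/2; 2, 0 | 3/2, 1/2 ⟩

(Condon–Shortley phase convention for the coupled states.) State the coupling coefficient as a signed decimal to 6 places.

-0.239046  (= −√(2/35))

j₁+j₂−J=3  J+j₁−j₂=2  J−j₁+j₂=1  j₁+j₂+J+1=7
(j₁±m₁, j₂±m₂, J±M) = (3,2,2,2,2,1)
P² = 32/35
sum k=1..2:
  [1] −1/2 = -1/2
  [2] +1/4 = 1/4
S = -1/4
C² = P²·S² = 2/35 ; C = -0.239046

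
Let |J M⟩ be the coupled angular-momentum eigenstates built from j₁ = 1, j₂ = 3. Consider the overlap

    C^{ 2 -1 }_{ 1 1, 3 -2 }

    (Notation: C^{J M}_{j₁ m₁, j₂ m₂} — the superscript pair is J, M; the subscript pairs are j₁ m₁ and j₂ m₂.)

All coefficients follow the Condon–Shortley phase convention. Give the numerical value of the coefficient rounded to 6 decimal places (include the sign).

triangle: 2!×0!×4!/7! = 48/5040
(j±m)!: 2!×0!×1!×5!×1!×3! = 1440
prefactor² = (2J+1)×Δ×N² = 480/7
  k=0: +1/(0!×2!×0!×1!×0!×3!) = 1/12
Σ = 1/12  ⇒  CG² = 480/7×(1/12)² = 10/21
CG = +√(10/21) = +0.690066

+0.690066  (= +√(10/21))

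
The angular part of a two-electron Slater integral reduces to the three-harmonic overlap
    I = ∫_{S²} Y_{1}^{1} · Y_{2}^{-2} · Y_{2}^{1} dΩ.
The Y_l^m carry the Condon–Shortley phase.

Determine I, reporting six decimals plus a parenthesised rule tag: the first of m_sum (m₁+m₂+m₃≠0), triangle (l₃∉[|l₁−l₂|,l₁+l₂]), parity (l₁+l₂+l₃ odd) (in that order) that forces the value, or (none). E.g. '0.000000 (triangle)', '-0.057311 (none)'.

l₁+l₂+l₃=5 is odd: 3j(l;000)=0 ⇒ I=0

0.000000 (parity)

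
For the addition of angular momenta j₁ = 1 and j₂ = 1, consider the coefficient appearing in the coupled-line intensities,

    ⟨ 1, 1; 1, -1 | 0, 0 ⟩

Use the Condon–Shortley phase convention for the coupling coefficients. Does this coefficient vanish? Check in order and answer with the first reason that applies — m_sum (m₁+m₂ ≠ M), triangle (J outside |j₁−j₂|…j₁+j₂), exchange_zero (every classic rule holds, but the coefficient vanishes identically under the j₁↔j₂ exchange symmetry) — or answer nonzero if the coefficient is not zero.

nonzero

m-sum: m₁+m₂ = 1+(-1) = 0, M = 0  ✓
triangle: |j₁−j₂| = 0 ≤ J = 0 ≤ j₁+j₂ = 2  ✓
exchange: j₁≠j₂ or m₁≠m₂ — the exchange symmetry imposes no constraint here
value check: CG = +√(1/3) = +0.577350 ≠ 0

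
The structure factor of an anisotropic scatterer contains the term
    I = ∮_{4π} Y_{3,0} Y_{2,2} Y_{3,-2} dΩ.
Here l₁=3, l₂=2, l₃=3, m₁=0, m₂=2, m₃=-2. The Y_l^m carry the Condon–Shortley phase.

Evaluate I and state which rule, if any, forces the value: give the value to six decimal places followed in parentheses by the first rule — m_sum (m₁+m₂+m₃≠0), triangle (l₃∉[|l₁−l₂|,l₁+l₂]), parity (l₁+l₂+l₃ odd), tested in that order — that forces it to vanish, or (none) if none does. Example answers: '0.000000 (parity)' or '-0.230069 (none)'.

-0.188063 (none)

Rules hold: Σm=0, L=8 even, 1≤3≤5.
N = 7·5·7 = 245
Δ = 2!·4!·2!/9! = 1/3780
Racah Σ t=0..2: t=0:+1/24 t=1:−1/4 t=2:+1/24 = -1/6
⇒ 3j(3 2 3; 0 0 0)² = 4/105, sgn +1
Racah Σ t=2..2: t=2:+1/24 = 1/24
⇒ 3j(3 2 3; 0 2 -2)² = 1/21, sgn -1
4πI² = N·(3j₀)²·(3jₘ)² = 4/9
I = -1·√(0.444444/4π) = -0.18806319
No selection rule forces the value: the integral is nonzero (none).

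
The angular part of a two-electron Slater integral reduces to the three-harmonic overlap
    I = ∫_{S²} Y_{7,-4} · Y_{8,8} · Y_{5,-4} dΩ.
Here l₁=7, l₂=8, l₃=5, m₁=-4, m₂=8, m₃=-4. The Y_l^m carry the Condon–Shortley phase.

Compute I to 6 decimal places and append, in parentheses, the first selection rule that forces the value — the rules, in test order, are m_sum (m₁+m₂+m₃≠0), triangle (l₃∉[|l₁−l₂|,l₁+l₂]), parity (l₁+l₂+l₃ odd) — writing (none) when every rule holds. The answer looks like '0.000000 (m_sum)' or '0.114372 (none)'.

-0.125696 (none)

Rules hold: Σm=0, L=20 even, 1≤5≤15.
N = 15·17·11 = 2805
Δ = 10!·4!·6!/21! = 1/814773960
Racah Σ t=3..7: t=3:−1/87091200 t=4:+1/4976640 t=5:−1/2073600 t=6:+1/4976640 t=7:−1/87091200 = -1/9676800
⇒ 3j(7 8 5; 0 0 0)² = 360/46189, sgn +1
Racah Σ t=10..10: t=10:+1/15676416000 = 1/15676416000
⇒ 3j(7 8 5; -4 8 -4)² = 44/4845, sgn -1
4πI² = N·(3j₀)²·(3jₘ)² = 15840/79781
I = -1·√(0.198544/4π) = -0.12569642
No selection rule forces the value: the integral is nonzero (none).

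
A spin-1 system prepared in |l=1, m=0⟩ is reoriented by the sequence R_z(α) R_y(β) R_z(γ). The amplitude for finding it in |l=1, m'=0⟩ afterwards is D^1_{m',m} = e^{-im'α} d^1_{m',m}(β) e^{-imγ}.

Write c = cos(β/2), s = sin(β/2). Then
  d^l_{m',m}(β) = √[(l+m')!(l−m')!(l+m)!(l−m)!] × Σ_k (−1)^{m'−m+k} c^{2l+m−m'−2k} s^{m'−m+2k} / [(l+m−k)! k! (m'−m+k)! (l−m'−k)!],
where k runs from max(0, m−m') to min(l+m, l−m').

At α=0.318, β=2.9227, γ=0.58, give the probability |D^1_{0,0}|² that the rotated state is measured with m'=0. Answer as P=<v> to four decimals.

P=0.9528

First d^1_{0,0}(β=2.9227), then the phase factors e^{-i(0)α} and e^{-i(0)γ}:
c=cos(2.922700/2)=0.109228, s=sin(2.922700/2)=0.994017; N=√[1·1·1·1]=1.000000
k: max(0,(0)−(0))=0 … min(1+(0),1−(0))=1
  k=0: (−1)^0·1.0000/(1)·0.1092^2·0.9940^0 = +0.011931
  k=1: (−1)^1·1.0000/(1)·0.1092^0·0.9940^2 = -0.988069
d^1_{0,0}(2.9227) = +0.011931 -0.988069 = -0.976139
|D^1_{0,0}|² = |d^1_{0,0}(β)|² = (-0.976139)² = 0.952846 (the z-rotation phases have unit modulus)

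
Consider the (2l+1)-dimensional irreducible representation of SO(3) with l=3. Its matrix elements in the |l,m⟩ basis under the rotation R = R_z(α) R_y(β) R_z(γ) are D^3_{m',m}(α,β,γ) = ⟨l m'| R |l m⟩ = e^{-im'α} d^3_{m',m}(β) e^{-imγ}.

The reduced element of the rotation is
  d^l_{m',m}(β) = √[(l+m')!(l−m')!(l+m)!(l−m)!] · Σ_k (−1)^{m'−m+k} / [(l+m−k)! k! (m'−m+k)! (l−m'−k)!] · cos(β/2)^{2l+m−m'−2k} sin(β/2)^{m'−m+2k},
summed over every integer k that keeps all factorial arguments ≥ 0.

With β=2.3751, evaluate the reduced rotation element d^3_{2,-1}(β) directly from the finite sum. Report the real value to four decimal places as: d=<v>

d=0.5476

d^3_{2,-1}(β=2.3751) via the finite sum:
Half-angle: c=0.373933, s=0.927456. N=√(120·1·2·24)=75.894664
The bounds max(0,m−m')=0 and min(l+m,l−m')=1 give 2 terms
  k=0: (−1)^3·75.8947/(12)·0.3739^3·0.9275^3 = -0.263810
  k=1: (−1)^4·75.8947/(24)·0.3739^1·0.9275^5 = +0.811446
d^3_{2,-1}(2.3751) = -0.263810 +0.811446 = +0.547636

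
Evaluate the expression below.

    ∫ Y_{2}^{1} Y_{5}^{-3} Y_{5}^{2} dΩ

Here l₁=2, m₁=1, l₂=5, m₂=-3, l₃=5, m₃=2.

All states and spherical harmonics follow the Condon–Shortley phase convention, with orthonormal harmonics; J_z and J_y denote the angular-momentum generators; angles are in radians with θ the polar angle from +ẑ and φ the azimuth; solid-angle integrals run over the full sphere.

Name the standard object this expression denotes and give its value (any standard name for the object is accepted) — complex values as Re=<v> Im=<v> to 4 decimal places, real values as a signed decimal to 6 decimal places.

This is a Gaunt coefficient — the integral of a triple product of spherical harmonics over the sphere.
m-sum 0 ✓  L=12 even ✓  3≤5≤7 ✓
Π(2lᵢ+1) = 5×11×11 = 605
triangle coeff Δ(2,5,5) = 1/38610
Σ_t [0,2]: t=0:+1/2880 t=1:−1/576 t=2:+1/2880 = -1/960
(3j)²=10/429 [(2 5 5; 0 0 0)], sign=+1
Σ_t [0,1]: t=0:+1/2880 t=1:−1/10080 = 1/4032
(3j)²=10/429 [(2 5 5; 1 -3 2)], sign=-1
⇒ 4πI² = 500/1521
I = (-1)√(500/1521/(4π)) = -0.16173926

Gaunt coefficient, -0.161739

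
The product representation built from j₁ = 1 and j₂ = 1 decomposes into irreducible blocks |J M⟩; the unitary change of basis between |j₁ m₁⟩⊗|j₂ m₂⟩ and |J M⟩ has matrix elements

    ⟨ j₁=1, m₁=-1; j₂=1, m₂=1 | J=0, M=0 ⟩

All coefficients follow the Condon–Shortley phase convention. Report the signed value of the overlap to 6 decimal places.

+0.577350

√[1·2!0!0!/3! · 0!2!2!0!0!0!] = √(4/3)
  +(−1)^2/∏(2,0,0,0,0,0)! = 1/2  (running 1/2)
⟨..|..⟩ = √(4/3)·(1/2) = +0.577350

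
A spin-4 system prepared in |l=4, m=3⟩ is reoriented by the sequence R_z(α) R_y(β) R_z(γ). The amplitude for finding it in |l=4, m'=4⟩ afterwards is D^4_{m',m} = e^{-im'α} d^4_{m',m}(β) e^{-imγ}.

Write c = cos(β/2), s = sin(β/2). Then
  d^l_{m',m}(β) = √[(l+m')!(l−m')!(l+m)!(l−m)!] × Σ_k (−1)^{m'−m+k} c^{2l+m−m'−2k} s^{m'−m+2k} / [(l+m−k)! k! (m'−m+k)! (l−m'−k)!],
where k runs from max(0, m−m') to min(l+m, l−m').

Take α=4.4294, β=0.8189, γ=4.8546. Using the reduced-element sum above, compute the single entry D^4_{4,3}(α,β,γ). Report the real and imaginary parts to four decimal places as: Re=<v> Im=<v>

Split into d^4_{4,3}(β=0.8189) × two z-phases.
Half-angle: c=0.917340, s=0.398105. N=√(40320·1·5040·1)=14255.272709
Admissible k: 0..0 (factorial args all ≥0)
  k=0: (−1)^1·14255.2727/(5040)·0.9173^7·0.3981^1 = -0.615537
d^4_{4,3}(0.8189) = -0.615537
Attach z-rotation phases: D = e^{-i(4)(4.4294)}·(-0.615537)·e^{-i(3)(4.8546)} = -0.399040+0.468672i

Re=-0.3990 Im=0.4687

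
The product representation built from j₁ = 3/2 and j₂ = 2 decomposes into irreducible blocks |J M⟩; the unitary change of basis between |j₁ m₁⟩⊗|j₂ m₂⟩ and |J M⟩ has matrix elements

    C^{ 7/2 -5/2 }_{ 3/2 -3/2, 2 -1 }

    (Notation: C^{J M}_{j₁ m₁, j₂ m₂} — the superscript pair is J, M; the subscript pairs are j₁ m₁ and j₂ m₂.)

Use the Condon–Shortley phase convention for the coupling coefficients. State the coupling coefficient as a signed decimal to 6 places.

√[8·0!3!4!/8! · 0!3!1!3!1!6!] = √(5184/7)
  +(−1)^0/∏(0,0,3,1,0,3)! = 1/36  (running 1/36)
⟨..|..⟩ = √(5184/7)·(1/36) = +0.755929

+0.755929  (= +√(4/7))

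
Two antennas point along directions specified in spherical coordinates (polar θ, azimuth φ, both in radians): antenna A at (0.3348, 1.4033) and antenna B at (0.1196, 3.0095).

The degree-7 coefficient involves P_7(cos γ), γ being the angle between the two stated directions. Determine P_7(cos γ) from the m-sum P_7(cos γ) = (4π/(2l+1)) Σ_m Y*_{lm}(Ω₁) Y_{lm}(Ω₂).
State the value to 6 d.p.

Summing Y*_{l m}(θ₁,φ₁)·Y_{l m}(θ₂,φ₂) over m ∈ [−7, 7]; prefactor 4π/(2·7+1) = 0.837758:
  [-7]  conj(Y_{7,-7})(Ω₁) = (-0.000191, -0.000080) ; Y_{7,-7}(Ω₂) = (-0.000000, -0.000000) ; Δ = (0.000000, 0.000000)
  [-6]  conj(Y_{7,-6})(Ω₁) = (-0.001192, 0.001877) ; Y_{7,-6}(Ω₂) = (0.000004, 0.000004) ; Δ = (-0.000000, 0.000000)
  [-5]  conj(Y_{7,-5})(Ω₁) = (0.011064, 0.009968) ; Y_{7,-5}(Ω₂) = (-0.000083, -0.000064) ; Δ = (-0.000000, -0.000002)
  [-4]  conj(Y_{7,-4})(Ω₁) = (0.054439, -0.043128) ; Y_{7,-4}(Ω₂) = (0.001252, 0.000731) ; Δ = (0.000100, -0.000014)
  [-3]  conj(Y_{7,-3})(Ω₁) = (-0.109469, -0.199202) ; Y_{7,-3}(Ω₂) = (-0.013331, -0.005578) ; Δ = (0.000348, 0.003266)
  [-2]  conj(Y_{7,-2})(Ω₁) = (-0.462040, 0.160842) ; Y_{7,-2}(Ω₂) = (0.097180, 0.026288) ; Δ = (-0.049129, 0.003485)
  [-1]  conj(Y_{7,-1})(Ω₁) = (0.091152, 0.539103) ; Y_{7,-1}(Ω₂) = (-0.438246, -0.058228) ; Δ = (-0.008556, -0.241567)
  [+0]  conj(Y_{7,0})(Ω₁) = (-0.060391, -0.000000) ; Y_{7,0}(Ω₂) = (0.884348, 0.000000) ; Δ = (-0.053407, -0.000000)
  [+1]  conj(Y_{7,1})(Ω₁) = (-0.091152, 0.539103) ; Y_{7,1}(Ω₂) = (0.438246, -0.058228) ; Δ = (-0.008556, 0.241567)
  [+2]  conj(Y_{7,2})(Ω₁) = (-0.462040, -0.160842) ; Y_{7,2}(Ω₂) = (0.097180, -0.026288) ; Δ = (-0.049129, -0.003485)
  [+3]  conj(Y_{7,3})(Ω₁) = (0.109469, -0.199202) ; Y_{7,3}(Ω₂) = (0.013331, -0.005578) ; Δ = (0.000348, -0.003266)
  [+4]  conj(Y_{7,4})(Ω₁) = (0.054439, 0.043128) ; Y_{7,4}(Ω₂) = (0.001252, -0.000731) ; Δ = (0.000100, 0.000014)
  [+5]  conj(Y_{7,5})(Ω₁) = (-0.011064, 0.009968) ; Y_{7,5}(Ω₂) = (0.000083, -0.000064) ; Δ = (-0.000000, 0.000002)
  [+6]  conj(Y_{7,6})(Ω₁) = (-0.001192, -0.001877) ; Y_{7,6}(Ω₂) = (0.000004, -0.000004) ; Δ = (-0.000000, -0.000000)
  [+7]  conj(Y_{7,7})(Ω₁) = (0.000191, -0.000080) ; Y_{7,7}(Ω₂) = (0.000000, -0.000000) ; Δ = (0.000000, -0.000000)
Accumulated sum (-0.167882, 0.000000); after 4π/(2l+1) scaling, (-0.140645, 0.000000) ⇒ P_7 = -0.140645

-0.140645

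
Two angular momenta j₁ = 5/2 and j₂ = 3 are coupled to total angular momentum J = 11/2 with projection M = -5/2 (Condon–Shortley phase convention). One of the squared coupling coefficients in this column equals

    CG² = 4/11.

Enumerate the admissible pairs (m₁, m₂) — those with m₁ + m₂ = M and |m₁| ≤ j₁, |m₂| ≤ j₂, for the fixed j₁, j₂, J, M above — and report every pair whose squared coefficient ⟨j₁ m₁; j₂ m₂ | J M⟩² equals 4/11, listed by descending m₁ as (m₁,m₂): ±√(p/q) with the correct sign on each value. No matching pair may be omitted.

(-1/2,-2): +√(4/11)

Admissible pairs with m₁+m₂ = M = -5/2: (-5/2,0), (-3/2,-1), (-1/2,-2), (1/2,-3)
  (m₁,m₂)=(1/2,-3): CG² = 2/33, CG = +√(2/33)
  (m₁,m₂)=(-1/2,-2): CG² = 4/11, CG = +√(4/11)   ← matches the target
  (m₁,m₂)=(-3/2,-1): CG² = 5/11, CG = +√(5/11)
  (m₁,m₂)=(-5/2,0): CG² = 4/33, CG = +√(4/33)
Pairs with CG² = 4/11: (-1/2,-2): +√(4/11)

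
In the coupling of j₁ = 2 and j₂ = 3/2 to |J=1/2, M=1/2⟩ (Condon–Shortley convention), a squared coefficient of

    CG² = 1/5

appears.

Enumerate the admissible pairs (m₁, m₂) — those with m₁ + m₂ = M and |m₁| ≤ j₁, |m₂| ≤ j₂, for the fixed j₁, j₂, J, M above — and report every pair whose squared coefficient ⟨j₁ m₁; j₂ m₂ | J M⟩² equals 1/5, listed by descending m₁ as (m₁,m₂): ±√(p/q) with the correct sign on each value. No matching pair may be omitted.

Admissible pairs with m₁+m₂ = M = 1/2: (-1,3/2), (0,1/2), (1,-1/2), (2,-3/2)
  (m₁,m₂)=(2,-3/2): CG² = 2/5, CG = +√(2/5)
  (m₁,m₂)=(1,-1/2): CG² = 3/10, CG = −√(3/10)
  (m₁,m₂)=(0,1/2): CG² = 1/5, CG = +√(1/5)   ← matches the target
  (m₁,m₂)=(-1,3/2): CG² = 1/10, CG = −√(1/10)
Pairs with CG² = 1/5: (0,1/2): +√(1/5)

(0,1/2): +√(1/5)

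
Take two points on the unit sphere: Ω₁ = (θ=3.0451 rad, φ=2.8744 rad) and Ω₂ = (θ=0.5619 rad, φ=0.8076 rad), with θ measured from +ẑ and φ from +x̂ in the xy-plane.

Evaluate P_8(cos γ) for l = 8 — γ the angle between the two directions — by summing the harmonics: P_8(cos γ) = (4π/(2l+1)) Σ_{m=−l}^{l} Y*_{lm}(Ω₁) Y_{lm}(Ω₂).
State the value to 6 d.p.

-0.341417

Summing Y*_{l m}(θ₁,φ₁)·Y_{l m}(θ₂,φ₂) over m ∈ [−8, 8]; prefactor 4π/(2·8+1) = 0.739198:
  m=-8: (-0.00000 - 0.00000j) × (0.00329 - 0.00059j) = -0.00000 - 0.00000j  (running Σ = -0.00000 - 0.00000j)
  m=-7: (-0.00000 - 0.00000j) × (0.01718 + 0.01253j) = 0.00000 - 0.00000j  (running Σ = 0.00000 - 0.00000j)
  m=-6: (-0.00000 - 0.00000j) × (0.01114 + 0.08314j) = 0.00000 - 0.00000j  (running Σ = 0.00000 - 0.00000j)
  m=-5: (0.00002 - 0.00008j) × (-0.14282 + 0.17866j) = 0.00001 + 0.00001j  (running Σ = 0.00001 + 0.00001j)
  m=-4: (0.00055 - 0.00100j) × (-0.42672 + 0.03800j) = -0.00020 + 0.00045j  (running Σ = -0.00018 + 0.00046j)
  m=-3: (0.00839 - 0.00867j) × (-0.36864 - 0.32254j) = -0.00589 + 0.00049j  (running Σ = -0.00607 + 0.00095j)
  m=-2: (0.07830 - 0.04634j) × (-0.00737 - 0.16595j) = -0.00827 - 0.01265j  (running Σ = -0.01434 - 0.01170j)
  m=-1: (0.42216 - 0.11556j) × (-0.24157 + 0.25255j) = -0.07280 + 0.13453j  (running Σ = -0.08714 + 0.12283j)
  m=0: (0.97612 + 0.00000j) × (-0.29463 + 0.00000j) = -0.28759 + 0.00000j  (running Σ = -0.37473 + 0.12283j)
  m=1: (-0.42216 - 0.11556j) × (0.24157 + 0.25255j) = -0.07280 - 0.13453j  (running Σ = -0.44753 - 0.01170j)
  m=2: (0.07830 + 0.04634j) × (-0.00737 + 0.16595j) = -0.00827 + 0.01265j  (running Σ = -0.45580 + 0.00095j)
  m=3: (-0.00839 - 0.00867j) × (0.36864 - 0.32254j) = -0.00589 - 0.00049j  (running Σ = -0.46169 + 0.00046j)
  m=4: (0.00055 + 0.00100j) × (-0.42672 - 0.03800j) = -0.00020 - 0.00045j  (running Σ = -0.46189 + 0.00001j)
  m=5: (-0.00002 - 0.00008j) × (0.14282 + 0.17866j) = 0.00001 - 0.00001j  (running Σ = -0.46187 - 0.00000j)
  m=6: (-0.00000 + 0.00000j) × (0.01114 - 0.08314j) = 0.00000 + 0.00000j  (running Σ = -0.46187 - 0.00000j)
  m=7: (0.00000 - 0.00000j) × (-0.01718 + 0.01253j) = 0.00000 + 0.00000j  (running Σ = -0.46187 - 0.00000j)
  m=8: (-0.00000 + 0.00000j) × (0.00329 + 0.00059j) = -0.00000 + 0.00000j  (running Σ = -0.46187 - 0.00000j)
Total Σ_m = -0.46187 - 0.00000j. Multiply by 0.739198: -0.34142 - 0.00000j. P_8(cos γ) = -0.341417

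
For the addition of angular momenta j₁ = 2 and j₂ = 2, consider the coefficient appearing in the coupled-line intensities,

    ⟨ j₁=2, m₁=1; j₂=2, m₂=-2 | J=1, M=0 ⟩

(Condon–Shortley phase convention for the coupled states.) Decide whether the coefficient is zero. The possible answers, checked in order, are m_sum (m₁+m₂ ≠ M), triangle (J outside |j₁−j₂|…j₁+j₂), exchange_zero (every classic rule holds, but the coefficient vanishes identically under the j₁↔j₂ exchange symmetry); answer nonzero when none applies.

m_sum

m-sum: m₁+m₂ = 1+(-2) = -1, M = 0  ✗ ⇒ coefficient is 0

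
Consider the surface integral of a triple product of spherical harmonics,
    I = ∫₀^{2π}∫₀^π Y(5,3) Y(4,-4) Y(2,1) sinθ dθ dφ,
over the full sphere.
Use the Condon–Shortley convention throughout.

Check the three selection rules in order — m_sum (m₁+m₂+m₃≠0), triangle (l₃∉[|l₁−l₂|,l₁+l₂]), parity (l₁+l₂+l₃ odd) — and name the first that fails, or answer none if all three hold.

Σmᵢ = 0  ✓
l₃∈[|l₁−l₂|,l₁+l₂]=[1,9], have l₃=2  ✓
Σlᵢ = 11 ⇒ odd  ✗

parity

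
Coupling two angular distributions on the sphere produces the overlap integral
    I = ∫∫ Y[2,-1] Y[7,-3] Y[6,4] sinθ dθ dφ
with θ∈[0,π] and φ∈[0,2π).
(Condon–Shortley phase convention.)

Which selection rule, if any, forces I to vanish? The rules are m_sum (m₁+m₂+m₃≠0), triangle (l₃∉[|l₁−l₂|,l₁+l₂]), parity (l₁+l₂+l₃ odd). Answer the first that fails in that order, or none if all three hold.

parity

m₁+m₂+m₃ = -1 − 3 + 4 = 0  ✓
triangle: |2−7|=5 ≤ l₃=6 ≤ 2+7=9  ✓
parity: l₁+l₂+l₃ = 15 is odd  ✗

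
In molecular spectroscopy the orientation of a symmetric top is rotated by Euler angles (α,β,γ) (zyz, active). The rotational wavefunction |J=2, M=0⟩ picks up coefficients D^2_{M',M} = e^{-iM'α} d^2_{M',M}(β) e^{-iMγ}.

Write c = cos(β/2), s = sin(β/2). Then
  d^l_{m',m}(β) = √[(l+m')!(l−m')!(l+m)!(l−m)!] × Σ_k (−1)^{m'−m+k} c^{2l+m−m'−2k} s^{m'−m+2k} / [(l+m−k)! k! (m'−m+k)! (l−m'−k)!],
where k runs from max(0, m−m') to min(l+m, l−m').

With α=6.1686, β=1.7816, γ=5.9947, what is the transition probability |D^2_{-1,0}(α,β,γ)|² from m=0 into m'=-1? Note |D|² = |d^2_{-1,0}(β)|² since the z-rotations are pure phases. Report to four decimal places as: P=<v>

Split into d^2_{-1,0}(β=1.7816) × two z-phases.
Half-angle: c=0.628790, s=0.777575. N=√(1·6·2·2)=4.898979
Admissible k: 1..2 (factorial args all ≥0)
  k=1: (−1)^0·4.8990/(2)·0.6288^3·0.7776^1 = +0.473517
  k=2: (−1)^1·4.8990/(2)·0.6288^1·0.7776^3 = -0.724116
d^2_{-1,0}(1.7816) = +0.473517 -0.724116 = -0.250600
|D^2_{-1,0}|² = |d^2_{-1,0}(β)|² = (-0.250600)² = 0.062800 (the z-rotation phases have unit modulus)

P=0.0628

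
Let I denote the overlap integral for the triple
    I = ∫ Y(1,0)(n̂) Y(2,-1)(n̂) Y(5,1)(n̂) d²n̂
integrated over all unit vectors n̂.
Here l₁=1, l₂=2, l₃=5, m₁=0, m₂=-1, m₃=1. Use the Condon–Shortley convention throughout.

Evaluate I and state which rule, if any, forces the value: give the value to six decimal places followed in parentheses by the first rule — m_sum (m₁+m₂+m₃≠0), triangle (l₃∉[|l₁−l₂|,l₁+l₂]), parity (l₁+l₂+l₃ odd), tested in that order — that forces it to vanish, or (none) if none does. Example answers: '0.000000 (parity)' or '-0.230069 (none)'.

triangle: need 1≤l₃≤3, have 5; I=0

0.000000 (triangle)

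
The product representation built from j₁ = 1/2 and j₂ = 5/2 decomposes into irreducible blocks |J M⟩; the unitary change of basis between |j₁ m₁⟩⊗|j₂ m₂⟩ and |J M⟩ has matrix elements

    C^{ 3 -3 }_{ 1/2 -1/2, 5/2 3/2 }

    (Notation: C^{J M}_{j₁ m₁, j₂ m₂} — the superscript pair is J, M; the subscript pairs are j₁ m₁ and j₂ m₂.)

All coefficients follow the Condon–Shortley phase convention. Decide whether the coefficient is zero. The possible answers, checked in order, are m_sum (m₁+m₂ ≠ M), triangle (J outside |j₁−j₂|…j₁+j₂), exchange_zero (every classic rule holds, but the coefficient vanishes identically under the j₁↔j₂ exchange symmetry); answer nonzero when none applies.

m_sum

m-sum: m₁+m₂ = -1/2+3/2 = 1, M = -3  ✗ ⇒ coefficient is 0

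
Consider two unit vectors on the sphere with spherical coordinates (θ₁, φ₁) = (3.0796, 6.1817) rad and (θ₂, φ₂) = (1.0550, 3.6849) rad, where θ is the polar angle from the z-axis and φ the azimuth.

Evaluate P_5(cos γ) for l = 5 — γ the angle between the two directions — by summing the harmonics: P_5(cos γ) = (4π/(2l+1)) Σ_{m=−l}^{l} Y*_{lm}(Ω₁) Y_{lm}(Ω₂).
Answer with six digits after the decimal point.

Addition theorem: P_5(cos γ) = (4π/11) Σ_m Y*_{lm}(Ω₁) Y_{lm}(Ω₂), m = −5…5:
  term(m=-5) = (0.000000, -0.000000)   from Y*(Ω₁)=(0.000000, -0.000000), Y(Ω₂)=(0.210627, 0.095341)
  term(m=-4) = (0.000008, 0.000005)   from Y*(Ω₁)=(-0.000020, 0.000009), Y(Ω₂)=(-0.234899, -0.341565)
  term(m=-3) = (0.000063, 0.000166)   from Y*(Ω₁)=(0.000625, -0.000196), Y(Ω₂)=(0.016006, 0.270399)
  term(m=-2) = (0.000612, -0.002120)   from Y*(Ω₁)=(-0.012645, 0.002602), Y(Ω₂)=(-0.079553, 0.151259)
  term(m=-1) = (0.040558, -0.030501)   from Y*(Ω₁)=(0.155807, -0.015867), Y(Ω₂)=(0.277370, -0.167513)
  term(m=+0) = (-0.089085, -0.000000)   from Y*(Ω₁)=(-0.908825, -0.000000), Y(Ω₂)=(0.098022, 0.000000)
  term(m=+1) = (0.040558, 0.030501)   from Y*(Ω₁)=(-0.155807, -0.015867), Y(Ω₂)=(-0.277370, -0.167513)
  term(m=+2) = (0.000612, 0.002120)   from Y*(Ω₁)=(-0.012645, -0.002602), Y(Ω₂)=(-0.079553, -0.151259)
  term(m=+3) = (0.000063, -0.000166)   from Y*(Ω₁)=(-0.000625, -0.000196), Y(Ω₂)=(-0.016006, 0.270399)
  term(m=+4) = (0.000008, -0.000005)   from Y*(Ω₁)=(-0.000020, -0.000009), Y(Ω₂)=(-0.234899, 0.341565)
  term(m=+5) = (0.000000, 0.000000)   from Y*(Ω₁)=(-0.000000, -0.000000), Y(Ω₂)=(-0.210627, 0.095341)
Total Σ_m = (-0.006602, 0.000000). Multiply by 1.142397: (-0.007542, 0.000000). P_5(cos γ) = -0.007542

-0.007542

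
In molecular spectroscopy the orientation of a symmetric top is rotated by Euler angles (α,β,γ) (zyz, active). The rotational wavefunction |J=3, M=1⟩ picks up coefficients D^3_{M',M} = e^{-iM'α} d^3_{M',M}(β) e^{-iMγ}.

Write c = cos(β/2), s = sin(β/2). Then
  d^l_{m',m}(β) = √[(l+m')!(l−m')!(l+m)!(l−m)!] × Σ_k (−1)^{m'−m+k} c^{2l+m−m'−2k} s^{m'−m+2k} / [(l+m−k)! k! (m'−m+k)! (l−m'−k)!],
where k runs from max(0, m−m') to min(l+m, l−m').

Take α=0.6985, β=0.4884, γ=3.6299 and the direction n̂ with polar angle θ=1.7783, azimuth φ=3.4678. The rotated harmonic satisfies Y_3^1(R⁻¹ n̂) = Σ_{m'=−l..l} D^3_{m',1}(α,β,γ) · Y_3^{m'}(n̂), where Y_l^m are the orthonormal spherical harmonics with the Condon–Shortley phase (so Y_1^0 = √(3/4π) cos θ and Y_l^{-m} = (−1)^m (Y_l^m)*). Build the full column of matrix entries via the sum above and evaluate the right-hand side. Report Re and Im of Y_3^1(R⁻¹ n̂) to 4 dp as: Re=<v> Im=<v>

Re=-0.1272 Im=0.1793

Need the full column D^3_{m',1} for m'=−3..3 at α=0.6985, β=0.4884, γ=3.6299.
cos(β/2)=0.970331, sin(β/2)=0.241780
d^3_{-3,1}: single k=4 term ⇒ +0.012461;  D = +0.000453-0.012453i
d^3_{-2,1}: k∈[3..4] ⇒ +0.081668 -0.002535 = +0.079133;  D = -0.048649-0.062412i
d^3_{-1,1}: k∈[2..4] ⇒ +0.310937 -0.025740 +0.000200 = +0.285396;  D = -0.279115-0.059547i
d^3_{0,1}: k∈[1..3] ⇒ +0.720462 -0.134194 +0.002777 = +0.589045;  D = -0.520202+0.276340i
d^3_{1,1}: k∈[0..2] ⇒ +0.834679 -0.414582 +0.019305 = +0.439402;  D = -0.164610+0.407404i
d^3_{2,1}: k∈[0..1] ⇒ -0.657689 +0.081668 = -0.576021;  D = -0.178193-0.547766i
d^3_{3,1}: single k=0 term ⇒ +0.200709;  D = +0.170287+0.106237i
Y_3^{m'}(θ=1.7783,φ=3.4678) and Σ D·Y over m':
  (+0.0005-0.0125i)·(-0.2182+0.3244i)  (-0.0486-0.0624i)·(-0.1602+0.1224i)  (-0.2791-0.0595i)·(+0.2360-0.0798i)  (-0.5202+0.2763i)·(+0.2143+0.0000i)  (-0.1646+0.4074i)·(-0.2360-0.0798i)  (-0.1782-0.5478i)·(-0.1602-0.1224i)  (+0.1703+0.1062i)·(+0.2182+0.3244i)
Y_3^1(R⁻¹ n̂) = -0.127173+0.179347i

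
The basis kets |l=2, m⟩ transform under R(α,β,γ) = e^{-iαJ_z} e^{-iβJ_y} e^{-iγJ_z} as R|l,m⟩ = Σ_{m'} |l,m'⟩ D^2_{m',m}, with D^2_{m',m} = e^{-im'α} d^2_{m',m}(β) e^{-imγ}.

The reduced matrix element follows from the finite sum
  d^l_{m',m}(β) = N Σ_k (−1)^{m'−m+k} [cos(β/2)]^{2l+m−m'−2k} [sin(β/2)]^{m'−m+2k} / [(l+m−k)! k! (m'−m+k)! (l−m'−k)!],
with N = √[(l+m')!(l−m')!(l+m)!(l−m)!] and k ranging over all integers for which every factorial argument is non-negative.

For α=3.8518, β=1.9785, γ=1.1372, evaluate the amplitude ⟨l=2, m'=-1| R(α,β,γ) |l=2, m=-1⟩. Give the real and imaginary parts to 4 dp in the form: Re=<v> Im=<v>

Re=-0.1478 Im=0.5205

First d^2_{-1,-1}(β=1.9785), then the phase factors e^{-i(-1)α} and e^{-i(-1)γ}:
With c≡cos(β/2)=0.549317 and s≡sin(β/2)=0.835614, N=[1·6·1·6]^{1/2}=6.000000
k: max(0,(-1)−(-1))=0 … min(2+(-1),2−(-1))=1
  k=0: (−1)^0·6.0000/(6)·0.5493^4·0.8356^0 = +0.091052
  k=1: (−1)^1·6.0000/(2)·0.5493^2·0.8356^2 = -0.632089
d^2_{-1,-1}(1.9785) = +0.091052 -0.632089 = -0.541037
Attach z-rotation phases: D = e^{-i(-1)(3.8518)}·(-0.541037)·e^{-i(-1)(1.1372)} = -0.147756+0.520470i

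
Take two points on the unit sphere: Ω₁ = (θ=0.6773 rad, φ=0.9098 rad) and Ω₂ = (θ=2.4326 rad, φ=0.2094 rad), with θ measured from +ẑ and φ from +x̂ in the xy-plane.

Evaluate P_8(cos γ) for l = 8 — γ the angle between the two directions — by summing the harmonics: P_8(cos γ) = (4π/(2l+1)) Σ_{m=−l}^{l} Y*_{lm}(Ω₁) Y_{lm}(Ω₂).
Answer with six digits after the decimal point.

Expand P_8 via completeness: Σ_{m} conj(Y_{8,m}) at Ω₁ times Y_{8,m} at Ω₂ —
  term(m=-8) = (0.000159, -0.000128)   from Y*(Ω₁)=(0.006675, 0.010287), Y(Ω₂)=(-0.001734, -0.016551)
  term(m=-7) = (-0.000896, 0.004648)   from Y*(Ω₁)=(0.060772, 0.005203), Y(Ω₂)=(-0.008133, 0.077175)
  term(m=-6) = (-0.019776, -0.035356)   from Y*(Ω₁)=(0.125553, -0.135745), Y(Ω₂)=(0.067751, -0.208349)
  term(m=-5) = (0.142631, 0.053753)   from Y*(Ω₁)=(-0.060866, -0.369202), Y(Ω₂)=(-0.203743, 0.352733)
  term(m=-4) = (-0.208498, 0.073752)   from Y*(Ω₁)=(-0.420961, -0.228666), Y(Ω₂)=(0.308959, -0.343025)
  term(m=-3) = (0.023846, -0.040661)   from Y*(Ω₁)=(-0.244527, 0.106917), Y(Ω₂)=(-0.142904, 0.103800)
  term(m=-2) = (0.010317, 0.060103)   from Y*(Ω₁)=(0.052123, -0.205155), Y(Ω₂)=(-0.263195, 0.117157)
  term(m=-1) = (-0.097746, -0.082397)   from Y*(Ω₁)=(-0.236340, -0.303895), Y(Ω₂)=(0.324821, -0.069029)
  term(m=+0) = (0.018487, 0.000000)   from Y*(Ω₁)=(0.095880, -0.000000), Y(Ω₂)=(0.192815, 0.000000)
  term(m=+1) = (-0.097746, 0.082397)   from Y*(Ω₁)=(0.236340, -0.303895), Y(Ω₂)=(-0.324821, -0.069029)
  term(m=+2) = (0.010317, -0.060103)   from Y*(Ω₁)=(0.052123, 0.205155), Y(Ω₂)=(-0.263195, -0.117157)
  term(m=+3) = (0.023846, 0.040661)   from Y*(Ω₁)=(0.244527, 0.106917), Y(Ω₂)=(0.142904, 0.103800)
  term(m=+4) = (-0.208498, -0.073752)   from Y*(Ω₁)=(-0.420961, 0.228666), Y(Ω₂)=(0.308959, 0.343025)
  term(m=+5) = (0.142631, -0.053753)   from Y*(Ω₁)=(0.060866, -0.369202), Y(Ω₂)=(0.203743, 0.352733)
  term(m=+6) = (-0.019776, 0.035356)   from Y*(Ω₁)=(0.125553, 0.135745), Y(Ω₂)=(0.067751, 0.208349)
  term(m=+7) = (-0.000896, -0.004648)   from Y*(Ω₁)=(-0.060772, 0.005203), Y(Ω₂)=(0.008133, 0.077175)
  term(m=+8) = (0.000159, 0.000128)   from Y*(Ω₁)=(0.006675, -0.010287), Y(Ω₂)=(-0.001734, 0.016551)
Total Σ_m = (-0.281440, 0.000000). Multiply by 0.739198: (-0.208040, 0.000000). P_8(cos γ) = -0.208040

-0.208040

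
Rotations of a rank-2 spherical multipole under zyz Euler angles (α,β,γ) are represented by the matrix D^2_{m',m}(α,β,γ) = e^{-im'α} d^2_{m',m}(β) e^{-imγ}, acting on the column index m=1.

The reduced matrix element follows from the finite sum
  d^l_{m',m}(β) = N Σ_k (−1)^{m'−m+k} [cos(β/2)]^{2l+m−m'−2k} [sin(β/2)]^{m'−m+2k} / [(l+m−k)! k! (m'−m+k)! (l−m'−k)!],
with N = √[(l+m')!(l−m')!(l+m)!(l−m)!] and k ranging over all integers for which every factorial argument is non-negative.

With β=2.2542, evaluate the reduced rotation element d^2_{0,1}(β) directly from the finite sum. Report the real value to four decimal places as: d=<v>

d^2_{0,1}(β=2.2542) via the finite sum:
With c≡cos(β/2)=0.429281 and s≡sin(β/2)=0.903171, N=[2·2·6·1]^{1/2}=4.898979
Admissible k: 1..2 (factorial args all ≥0)
  k=1: (−1)^0·4.8990/(2)·0.4293^3·0.9032^1 = +0.175013
  k=2: (−1)^1·4.8990/(2)·0.4293^1·0.9032^3 = -0.774689
d^2_{0,1}(2.2542) = +0.175013 -0.774689 = -0.599676

d=-0.5997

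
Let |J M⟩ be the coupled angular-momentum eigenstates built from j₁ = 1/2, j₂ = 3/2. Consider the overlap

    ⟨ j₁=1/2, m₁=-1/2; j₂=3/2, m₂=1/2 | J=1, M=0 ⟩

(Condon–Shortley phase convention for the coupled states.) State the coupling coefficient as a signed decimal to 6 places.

−√(1/2) = -0.707107

√[3·1!0!2!/4! · 0!1!2!1!1!1!] = √(1/2)
  +(−1)^1/∏(1,0,0,1,0,1)! = -1  (running -1)
⟨..|..⟩ = √(1/2)·(-1) = -0.707107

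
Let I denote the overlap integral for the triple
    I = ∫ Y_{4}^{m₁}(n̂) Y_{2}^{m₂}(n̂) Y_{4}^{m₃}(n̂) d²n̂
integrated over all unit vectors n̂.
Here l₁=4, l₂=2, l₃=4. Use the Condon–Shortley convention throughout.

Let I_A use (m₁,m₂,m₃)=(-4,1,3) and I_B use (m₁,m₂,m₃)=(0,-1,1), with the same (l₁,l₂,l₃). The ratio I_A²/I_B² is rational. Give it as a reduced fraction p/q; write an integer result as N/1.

l's match ⇒ only the (l;m) 3-j factors differ between A and B.
A: triangle coeff Δ(4,2,4) = 1/13860; Σ_t [2,2]: t=2:+1/1440 = 1/1440; (3j)²=7/165 [(4 2 4; -4 1 3)], sign=-1
B: triangle coeff Δ(4,2,4) = 1/13860; Σ_t [0,1]: t=0:+1/96 t=1:−1/72 = -1/288; (3j)²=1/462 [(4 2 4; 0 -1 1)], sign=+1
I_A²/I_B² = (7/165)/(1/462) = 98/5

98/5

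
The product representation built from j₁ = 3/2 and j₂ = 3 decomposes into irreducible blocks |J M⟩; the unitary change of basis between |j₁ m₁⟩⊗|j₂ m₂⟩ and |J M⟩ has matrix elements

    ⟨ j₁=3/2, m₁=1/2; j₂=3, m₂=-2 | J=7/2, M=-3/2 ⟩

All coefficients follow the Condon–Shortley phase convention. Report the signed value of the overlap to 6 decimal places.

j₁+j₂−J=1  J+j₁−j₂=2  J−j₁+j₂=5  j₁+j₂+J+1=9
(j₁±m₁, j₂±m₂, J±M) = (2,1,1,5,2,5)
P² = 6400/21
sum k=0..1:
  [0] +1/24 = 1/24
  [1] −1/240 = -1/240
S = 3/80
C² = P²·S² = 3/7 ; C = +0.654654

+√(3/7) = +0.654654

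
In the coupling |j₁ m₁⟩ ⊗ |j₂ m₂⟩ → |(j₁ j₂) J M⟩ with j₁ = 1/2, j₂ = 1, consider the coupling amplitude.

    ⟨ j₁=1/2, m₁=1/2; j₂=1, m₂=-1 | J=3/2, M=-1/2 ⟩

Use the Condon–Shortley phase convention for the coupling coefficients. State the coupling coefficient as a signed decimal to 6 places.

+0.577350

triangle: 0!·1!·2!/4! = 2/24
(j±m)!: 1!·0!·0!·2!·1!·2! = 4
prefactor² = (2J+1)·Δ·N² = 4/3
  k=0: +1/(0!·0!·0!·0!·1!·2!) = 1/2
Σ = 1/2  ⇒  CG² = 4/3·(1/2)² = 1/3
CG = +√(1/3) = +0.577350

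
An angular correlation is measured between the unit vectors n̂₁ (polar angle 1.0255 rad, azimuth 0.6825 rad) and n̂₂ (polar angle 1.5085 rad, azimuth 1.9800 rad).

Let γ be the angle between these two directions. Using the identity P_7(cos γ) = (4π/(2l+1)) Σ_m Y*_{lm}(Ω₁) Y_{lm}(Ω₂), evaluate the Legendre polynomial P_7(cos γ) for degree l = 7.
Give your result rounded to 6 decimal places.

-0.269697

Expand P_7 via completeness: Σ_{m} conj(Y_{7,m}) at Ω₁ times Y_{7,m} at Ω₂ —
  m=-7: Y*=+0.010865-0.166630i  Y=+0.134980-0.474463i  product -0.077593-0.027647i
  m=-6: Y*=-0.219425-0.309061i  Y=+0.089059+0.072962i  product +0.003008-0.043534i
  m=-5: Y*=-0.403342-0.112022i  Y=+0.306837-0.157884i  product -0.141447+0.029309i
  m=-4: Y*=-0.092688+0.040461i  Y=+0.008821+0.133425i  product -0.006216-0.012010i
  m=-3: Y*=+0.139790-0.270687i  Y=+0.284458+0.101644i  product +0.067278-0.062790i
  m=-2: Y*=-0.051433-0.246384i  Y=-0.096648+0.103249i  product +0.030410+0.018502i
  m=-1: Y*=+0.162988+0.132477i  Y=+0.113740+0.262265i  product -0.016206+0.057814i
  m=+0: Y*=+0.281214-0.000000i  Y=-0.143643+0.000000i  product -0.040394+0.000000i
  m=+1: Y*=-0.162988+0.132477i  Y=-0.113740+0.262265i  product -0.016206-0.057814i
  m=+2: Y*=-0.051433+0.246384i  Y=-0.096648-0.103249i  product +0.030410-0.018502i
  m=+3: Y*=-0.139790-0.270687i  Y=-0.284458+0.101644i  product +0.067278+0.062790i
  m=+4: Y*=-0.092688-0.040461i  Y=+0.008821-0.133425i  product -0.006216+0.012010i
  m=+5: Y*=+0.403342-0.112022i  Y=-0.306837-0.157884i  product -0.141447-0.029309i
  m=+6: Y*=-0.219425+0.309061i  Y=+0.089059-0.072962i  product +0.003008+0.043534i
  m=+7: Y*=-0.010865-0.166630i  Y=-0.134980-0.474463i  product -0.077593+0.027647i
Σ over m = -0.321927+0.000000i; ×(4π/15) → -0.269697+0.000000i. Real part: -0.269697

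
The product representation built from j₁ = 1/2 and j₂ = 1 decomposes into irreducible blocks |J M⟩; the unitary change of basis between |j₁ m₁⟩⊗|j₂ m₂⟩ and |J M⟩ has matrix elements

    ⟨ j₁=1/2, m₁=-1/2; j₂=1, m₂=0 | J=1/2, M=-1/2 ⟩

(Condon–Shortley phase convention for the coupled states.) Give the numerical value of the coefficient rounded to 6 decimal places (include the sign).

triangle: 1!×0!×1!/3! = 1/6
(j±m)!: 0!×1!×1!×1!×0!×1! = 1
prefactor² = (2J+1)×Δ×N² = 1/3
  k=1: −1/(1!×0!×0!×0!×0!×1!) = -1
Σ = -1  ⇒  CG² = 1/3×(-1)² = 1/3
CG = −√(1/3) = -0.577350

−√(1/3) = -0.577350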